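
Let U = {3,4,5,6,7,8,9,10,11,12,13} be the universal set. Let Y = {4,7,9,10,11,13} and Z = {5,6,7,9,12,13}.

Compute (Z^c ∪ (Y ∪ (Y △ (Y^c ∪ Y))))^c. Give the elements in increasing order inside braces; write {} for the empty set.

{}

Z^c = {3,4,8,10,11}
Y^c = {3,5,6,8,12}
Y^c ∪ Y = {3,4,5,6,7,8,9,10,11,12,13}
Y △ (Y^c ∪ Y) = {3,5,6,8,12}
Y ∪ (Y △ (Y^c ∪ Y)) = {3,4,5,6,7,8,9,10,11,12,13}
Z^c ∪ (Y ∪ (Y △ (Y^c ∪ Y))) = {3,4,5,6,7,8,9,10,11,12,13}
(Z^c ∪ (Y ∪ (Y △ (Y^c ∪ Y))))^c = {}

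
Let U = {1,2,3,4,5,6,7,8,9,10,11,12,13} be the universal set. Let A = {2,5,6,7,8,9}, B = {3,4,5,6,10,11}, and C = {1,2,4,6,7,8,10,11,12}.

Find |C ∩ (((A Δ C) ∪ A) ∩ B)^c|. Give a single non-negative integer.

5

A Δ C = {1,4,5,9,10,11,12}
(A Δ C) ∪ A = {1,2,4,5,6,7,8,9,10,11,12}
((A Δ C) ∪ A) ∩ B = {4,5,6,10,11}
(((A Δ C) ∪ A) ∩ B)^c = {1,2,3,7,8,9,12,13}
C ∩ (((A Δ C) ∪ A) ∩ B)^c = {1,2,7,8,12}
|C ∩ (((A Δ C) ∪ A) ∩ B)^c| = 5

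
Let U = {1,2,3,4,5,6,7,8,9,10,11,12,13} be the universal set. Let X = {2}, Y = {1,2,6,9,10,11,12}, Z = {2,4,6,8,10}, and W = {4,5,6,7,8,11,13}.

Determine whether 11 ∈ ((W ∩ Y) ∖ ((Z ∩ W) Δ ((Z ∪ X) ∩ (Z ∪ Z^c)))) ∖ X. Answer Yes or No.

Yes

11 ∈ W and 11 ∈ Y, so 11 ∈ W ∩ Y
11 ∉ Z and 11 ∈ W, so 11 ∉ Z ∩ W
11 ∉ Z and 11 ∉ X, so 11 ∉ Z ∪ X
11 ∉ Z, so 11 ∈ Z^c
11 ∉ Z and 11 ∈ Z^c, so 11 ∈ Z ∪ Z^c
11 ∉ (Z ∪ X) and 11 ∈ (Z ∪ Z^c), so 11 ∉ (Z ∪ X) ∩ (Z ∪ Z^c)
11 ∉ (Z ∩ W) and 11 ∉ ((Z ∪ X) ∩ (Z ∪ Z^c)), so 11 ∉ (Z ∩ W) Δ ((Z ∪ X) ∩ (Z ∪ Z^c))
11 ∈ (W ∩ Y) and 11 ∉ ((Z ∩ W) Δ ((Z ∪ X) ∩ (Z ∪ Z^c))), so 11 ∈ (W ∩ Y) ∖ ((Z ∩ W) Δ ((Z ∪ X) ∩ (Z ∪ Z^c)))
11 ∈ ((W ∩ Y) ∖ ((Z ∩ W) Δ ((Z ∪ X) ∩ (Z ∪ Z^c)))) and 11 ∉ X, so 11 ∈ ((W ∩ Y) ∖ ((Z ∩ W) Δ ((Z ∪ X) ∩ (Z ∪ Z^c)))) ∖ X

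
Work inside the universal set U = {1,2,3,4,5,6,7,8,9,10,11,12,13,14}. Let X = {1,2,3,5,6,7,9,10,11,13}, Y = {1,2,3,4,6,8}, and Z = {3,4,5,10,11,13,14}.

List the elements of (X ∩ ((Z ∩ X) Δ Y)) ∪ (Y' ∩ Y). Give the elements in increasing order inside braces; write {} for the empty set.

{1,2,5,6,10,11,13}

Z ∩ X = {3,5,10,11,13}
(Z ∩ X) Δ Y = {1,2,4,5,6,8,10,11,13}
X ∩ ((Z ∩ X) Δ Y) = {1,2,5,6,10,11,13}
Y' = {5,7,9,10,11,12,13,14}
Y' ∩ Y = {}
(X ∩ ((Z ∩ X) Δ Y)) ∪ (Y' ∩ Y) = {1,2,5,6,10,11,13}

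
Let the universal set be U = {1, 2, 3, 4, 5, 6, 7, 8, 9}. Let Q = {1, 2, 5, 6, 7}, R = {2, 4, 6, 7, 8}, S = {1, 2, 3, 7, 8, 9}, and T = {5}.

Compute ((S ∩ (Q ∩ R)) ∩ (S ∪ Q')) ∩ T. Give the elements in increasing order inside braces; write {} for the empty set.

Q ∩ R = {2, 6, 7}
S ∩ (Q ∩ R) = {2, 7}
Q' = {3, 4, 8, 9}
S ∪ Q' = {1, 2, 3, 4, 7, 8, 9}
(S ∩ (Q ∩ R)) ∩ (S ∪ Q') = {2, 7}
((S ∩ (Q ∩ R)) ∩ (S ∪ Q')) ∩ T = {}

{}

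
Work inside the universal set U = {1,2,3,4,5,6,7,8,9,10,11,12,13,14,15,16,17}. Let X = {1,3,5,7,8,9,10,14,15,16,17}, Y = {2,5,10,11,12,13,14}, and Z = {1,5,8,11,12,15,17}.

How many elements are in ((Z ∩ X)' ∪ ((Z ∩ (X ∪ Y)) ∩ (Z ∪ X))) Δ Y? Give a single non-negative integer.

10

Z ∩ X = {1,5,8,15,17}
(Z ∩ X)' = {2,3,4,6,7,9,10,11,12,13,14,16}
X ∪ Y = {1,2,3,5,7,8,9,10,11,12,13,14,15,16,17}
Z ∩ (X ∪ Y) = {1,5,8,11,12,15,17}
Z ∪ X = {1,3,5,7,8,9,10,11,12,14,15,16,17}
(Z ∩ (X ∪ Y)) ∩ (Z ∪ X) = {1,5,8,11,12,15,17}
(Z ∩ X)' ∪ ((Z ∩ (X ∪ Y)) ∩ (Z ∪ X)) = {1,2,3,4,5,6,7,8,9,10,11,12,13,14,15,16,17}
((Z ∩ X)' ∪ ((Z ∩ (X ∪ Y)) ∩ (Z ∪ X))) Δ Y = {1,3,4,6,7,8,9,15,16,17}
|((Z ∩ X)' ∪ ((Z ∩ (X ∪ Y)) ∩ (Z ∪ X))) Δ Y| = 10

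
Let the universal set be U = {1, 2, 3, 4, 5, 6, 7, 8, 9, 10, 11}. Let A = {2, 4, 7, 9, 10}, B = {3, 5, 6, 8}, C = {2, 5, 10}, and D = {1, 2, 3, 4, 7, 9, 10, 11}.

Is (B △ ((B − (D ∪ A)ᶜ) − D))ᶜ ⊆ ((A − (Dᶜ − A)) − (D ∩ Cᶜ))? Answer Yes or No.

No

D ∪ A = {1, 2, 3, 4, 7, 9, 10, 11}
(D ∪ A)ᶜ = {5, 6, 8}
B − (D ∪ A)ᶜ = {3}
(B − (D ∪ A)ᶜ) − D = {}
B △ ((B − (D ∪ A)ᶜ) − D) = {3, 5, 6, 8}
(B △ ((B − (D ∪ A)ᶜ) − D))ᶜ = {1, 2, 4, 7, 9, 10, 11}
Dᶜ = {5, 6, 8}
Dᶜ − A = {5, 6, 8}
A − (Dᶜ − A) = {2, 4, 7, 9, 10}
Cᶜ = {1, 3, 4, 6, 7, 8, 9, 11}
D ∩ Cᶜ = {1, 3, 4, 7, 9, 11}
(A − (Dᶜ − A)) − (D ∩ Cᶜ) = {2, 10}
1 ∈ (B △ ((B − (D ∪ A)ᶜ) − D))ᶜ but 1 ∉ (A − (Dᶜ − A)) − (D ∩ Cᶜ), so the inclusion fails.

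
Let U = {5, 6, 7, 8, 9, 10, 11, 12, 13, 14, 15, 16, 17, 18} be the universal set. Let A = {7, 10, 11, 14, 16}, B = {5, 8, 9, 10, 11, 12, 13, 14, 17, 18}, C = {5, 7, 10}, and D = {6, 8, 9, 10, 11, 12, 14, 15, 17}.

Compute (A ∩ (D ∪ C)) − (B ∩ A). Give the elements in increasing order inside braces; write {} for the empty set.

{7}

D ∪ C = {5, 6, 7, 8, 9, 10, 11, 12, 14, 15, 17}
A ∩ (D ∪ C) = {7, 10, 11, 14}
B ∩ A = {10, 11, 14}
(A ∩ (D ∪ C)) − (B ∩ A) = {7}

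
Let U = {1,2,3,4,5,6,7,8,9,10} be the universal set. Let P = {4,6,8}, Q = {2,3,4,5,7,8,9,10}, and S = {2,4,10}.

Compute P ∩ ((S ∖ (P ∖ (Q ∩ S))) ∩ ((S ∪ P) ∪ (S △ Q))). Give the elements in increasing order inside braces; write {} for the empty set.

Q ∩ S = {2,4,10}
P ∖ (Q ∩ S) = {6,8}
S ∖ (P ∖ (Q ∩ S)) = {2,4,10}
S ∪ P = {2,4,6,8,10}
S △ Q = {3,5,7,8,9}
(S ∪ P) ∪ (S △ Q) = {2,3,4,5,6,7,8,9,10}
(S ∖ (P ∖ (Q ∩ S))) ∩ ((S ∪ P) ∪ (S △ Q)) = {2,4,10}
P ∩ ((S ∖ (P ∖ (Q ∩ S))) ∩ ((S ∪ P) ∪ (S △ Q))) = {4}

{4}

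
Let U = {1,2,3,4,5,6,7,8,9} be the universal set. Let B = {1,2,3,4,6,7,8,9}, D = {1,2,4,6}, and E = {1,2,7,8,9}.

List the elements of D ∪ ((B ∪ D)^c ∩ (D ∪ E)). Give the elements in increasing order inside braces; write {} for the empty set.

{1,2,4,6}

B ∪ D = {1,2,3,4,6,7,8,9}
(B ∪ D)^c = {5}
D ∪ E = {1,2,4,6,7,8,9}
(B ∪ D)^c ∩ (D ∪ E) = {}
D ∪ ((B ∪ D)^c ∩ (D ∪ E)) = {1,2,4,6}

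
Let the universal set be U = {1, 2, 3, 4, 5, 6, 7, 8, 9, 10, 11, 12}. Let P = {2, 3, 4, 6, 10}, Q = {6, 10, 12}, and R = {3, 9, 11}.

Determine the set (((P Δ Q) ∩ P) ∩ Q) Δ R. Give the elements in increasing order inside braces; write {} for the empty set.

P Δ Q = {2, 3, 4, 12}
(P Δ Q) ∩ P = {2, 3, 4}
((P Δ Q) ∩ P) ∩ Q = {}
(((P Δ Q) ∩ P) ∩ Q) Δ R = {3, 9, 11}

{3, 9, 11}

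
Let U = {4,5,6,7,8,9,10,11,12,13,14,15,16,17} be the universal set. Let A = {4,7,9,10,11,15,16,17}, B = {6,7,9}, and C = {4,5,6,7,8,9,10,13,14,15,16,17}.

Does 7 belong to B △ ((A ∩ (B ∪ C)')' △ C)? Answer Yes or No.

7 ∈ B and 7 ∈ C, so 7 ∈ B ∪ C
7 ∉ (B ∪ C)' since 7 ∈ (B ∪ C)
7 ∈ A and 7 ∉ (B ∪ C)', so 7 ∉ A ∩ (B ∪ C)'
7 ∈ (A ∩ (B ∪ C)')' since 7 ∉ (A ∩ (B ∪ C)')
7 ∈ (A ∩ (B ∪ C)')' and 7 ∈ C, so 7 ∉ (A ∩ (B ∪ C)')' △ C
7 ∈ B and 7 ∉ ((A ∩ (B ∪ C)')' △ C), so 7 ∈ B △ ((A ∩ (B ∪ C)')' △ C)

Yes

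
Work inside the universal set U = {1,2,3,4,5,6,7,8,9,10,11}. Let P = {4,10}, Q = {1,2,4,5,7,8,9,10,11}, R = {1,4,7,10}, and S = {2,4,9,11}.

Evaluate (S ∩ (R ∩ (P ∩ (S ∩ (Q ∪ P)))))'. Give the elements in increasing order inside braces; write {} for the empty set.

{1,2,3,5,6,7,8,9,10,11}

Q ∪ P = {1,2,4,5,7,8,9,10,11}
S ∩ (Q ∪ P) = {2,4,9,11}
P ∩ (S ∩ (Q ∪ P)) = {4}
R ∩ (P ∩ (S ∩ (Q ∪ P))) = {4}
S ∩ (R ∩ (P ∩ (S ∩ (Q ∪ P)))) = {4}
(S ∩ (R ∩ (P ∩ (S ∩ (Q ∪ P)))))' = {1,2,3,5,6,7,8,9,10,11}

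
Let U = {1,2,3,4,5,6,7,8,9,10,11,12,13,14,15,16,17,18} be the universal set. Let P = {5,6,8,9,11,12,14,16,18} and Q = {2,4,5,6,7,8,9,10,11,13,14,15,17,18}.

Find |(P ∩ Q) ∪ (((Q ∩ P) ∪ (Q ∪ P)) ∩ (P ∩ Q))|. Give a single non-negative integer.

7

P ∩ Q = {5,6,8,9,11,14,18}
Q ∩ P = {5,6,8,9,11,14,18}
Q ∪ P = {2,4,5,6,7,8,9,10,11,12,13,14,15,16,17,18}
(Q ∩ P) ∪ (Q ∪ P) = {2,4,5,6,7,8,9,10,11,12,13,14,15,16,17,18}
((Q ∩ P) ∪ (Q ∪ P)) ∩ (P ∩ Q) = {5,6,8,9,11,14,18}
(P ∩ Q) ∪ (((Q ∩ P) ∪ (Q ∪ P)) ∩ (P ∩ Q)) = {5,6,8,9,11,14,18}
|(P ∩ Q) ∪ (((Q ∩ P) ∪ (Q ∪ P)) ∩ (P ∩ Q))| = 7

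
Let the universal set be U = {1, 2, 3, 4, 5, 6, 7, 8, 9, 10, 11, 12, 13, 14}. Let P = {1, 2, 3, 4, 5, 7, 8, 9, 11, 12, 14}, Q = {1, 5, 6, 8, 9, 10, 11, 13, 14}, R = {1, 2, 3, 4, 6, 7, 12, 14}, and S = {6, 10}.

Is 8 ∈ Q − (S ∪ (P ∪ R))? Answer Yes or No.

No

8 ∈ P and 8 ∉ R, so 8 ∈ P ∪ R
8 ∉ S and 8 ∈ (P ∪ R), so 8 ∈ S ∪ (P ∪ R)
8 ∈ Q and 8 ∈ (S ∪ (P ∪ R)), so 8 ∉ Q − (S ∪ (P ∪ R))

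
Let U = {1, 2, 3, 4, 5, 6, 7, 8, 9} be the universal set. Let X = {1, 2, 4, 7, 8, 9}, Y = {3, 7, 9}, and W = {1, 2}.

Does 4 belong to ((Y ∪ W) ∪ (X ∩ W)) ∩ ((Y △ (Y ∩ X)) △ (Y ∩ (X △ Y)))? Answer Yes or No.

4 ∉ Y and 4 ∉ W, so 4 ∉ Y ∪ W
4 ∈ X and 4 ∉ W, so 4 ∉ X ∩ W
4 ∉ (Y ∪ W) and 4 ∉ (X ∩ W), so 4 ∉ (Y ∪ W) ∪ (X ∩ W)
4 ∉ Y and 4 ∈ X, so 4 ∉ Y ∩ X
4 ∉ Y and 4 ∉ (Y ∩ X), so 4 ∉ Y △ (Y ∩ X)
4 ∈ X and 4 ∉ Y, so 4 ∈ X △ Y
4 ∉ Y and 4 ∈ (X △ Y), so 4 ∉ Y ∩ (X △ Y)
4 ∉ (Y △ (Y ∩ X)) and 4 ∉ (Y ∩ (X △ Y)), so 4 ∉ (Y △ (Y ∩ X)) △ (Y ∩ (X △ Y))
4 ∉ ((Y ∪ W) ∪ (X ∩ W)) and 4 ∉ ((Y △ (Y ∩ X)) △ (Y ∩ (X △ Y))), so 4 ∉ ((Y ∪ W) ∪ (X ∩ W)) ∩ ((Y △ (Y ∩ X)) △ (Y ∩ (X △ Y)))

No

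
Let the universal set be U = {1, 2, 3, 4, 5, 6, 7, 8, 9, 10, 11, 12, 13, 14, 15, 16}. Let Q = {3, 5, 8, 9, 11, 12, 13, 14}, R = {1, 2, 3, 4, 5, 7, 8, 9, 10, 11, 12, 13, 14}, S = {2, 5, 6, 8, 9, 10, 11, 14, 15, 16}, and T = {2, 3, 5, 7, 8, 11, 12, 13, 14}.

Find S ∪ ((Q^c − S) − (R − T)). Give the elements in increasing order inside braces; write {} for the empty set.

Q^c = {1, 2, 4, 6, 7, 10, 15, 16}
Q^c − S = {1, 4, 7}
R − T = {1, 4, 9, 10}
(Q^c − S) − (R − T) = {7}
S ∪ ((Q^c − S) − (R − T)) = {2, 5, 6, 7, 8, 9, 10, 11, 14, 15, 16}

{2, 5, 6, 7, 8, 9, 10, 11, 14, 15, 16}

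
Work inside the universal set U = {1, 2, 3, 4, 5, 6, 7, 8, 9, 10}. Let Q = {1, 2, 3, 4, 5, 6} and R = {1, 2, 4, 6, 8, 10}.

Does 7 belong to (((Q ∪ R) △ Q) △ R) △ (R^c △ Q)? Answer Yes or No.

7 ∉ Q and 7 ∉ R, so 7 ∉ Q ∪ R
7 ∉ (Q ∪ R) and 7 ∉ Q, so 7 ∉ (Q ∪ R) △ Q
7 ∉ ((Q ∪ R) △ Q) and 7 ∉ R, so 7 ∉ ((Q ∪ R) △ Q) △ R
7 ∉ R, so 7 ∈ R^c
7 ∈ R^c and 7 ∉ Q, so 7 ∈ R^c △ Q
7 ∉ (((Q ∪ R) △ Q) △ R) and 7 ∈ (R^c △ Q), so 7 ∈ (((Q ∪ R) △ Q) △ R) △ (R^c △ Q)

Yes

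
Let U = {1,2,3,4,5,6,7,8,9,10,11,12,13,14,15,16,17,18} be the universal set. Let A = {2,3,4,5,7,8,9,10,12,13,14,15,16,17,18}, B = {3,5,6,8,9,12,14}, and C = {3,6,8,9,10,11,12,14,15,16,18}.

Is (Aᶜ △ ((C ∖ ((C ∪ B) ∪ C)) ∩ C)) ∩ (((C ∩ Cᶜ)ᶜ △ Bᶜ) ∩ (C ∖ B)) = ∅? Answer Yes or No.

Aᶜ = {1,6,11}
C ∪ B = {3,5,6,8,9,10,11,12,14,15,16,18}
(C ∪ B) ∪ C = {3,5,6,8,9,10,11,12,14,15,16,18}
C ∖ ((C ∪ B) ∪ C) = {}
(C ∖ ((C ∪ B) ∪ C)) ∩ C = {}
Aᶜ △ ((C ∖ ((C ∪ B) ∪ C)) ∩ C) = {1,6,11}
Cᶜ = {1,2,4,5,7,13,17}
C ∩ Cᶜ = {}
(C ∩ Cᶜ)ᶜ = {1,2,3,4,5,6,7,8,9,10,11,12,13,14,15,16,17,18}
Bᶜ = {1,2,4,7,10,11,13,15,16,17,18}
(C ∩ Cᶜ)ᶜ △ Bᶜ = {3,5,6,8,9,12,14}
C ∖ B = {10,11,15,16,18}
((C ∩ Cᶜ)ᶜ △ Bᶜ) ∩ (C ∖ B) = {}
{1,6,11} and {} share no elements.

Yes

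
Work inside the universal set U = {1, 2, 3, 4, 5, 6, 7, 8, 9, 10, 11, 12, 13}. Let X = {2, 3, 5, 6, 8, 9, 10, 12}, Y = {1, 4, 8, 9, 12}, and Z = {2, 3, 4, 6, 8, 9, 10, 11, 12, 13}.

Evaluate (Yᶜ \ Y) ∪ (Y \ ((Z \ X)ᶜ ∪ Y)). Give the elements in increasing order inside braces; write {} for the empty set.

Yᶜ = {2, 3, 5, 6, 7, 10, 11, 13}
Yᶜ \ Y = {2, 3, 5, 6, 7, 10, 11, 13}
Z \ X = {4, 11, 13}
(Z \ X)ᶜ = {1, 2, 3, 5, 6, 7, 8, 9, 10, 12}
(Z \ X)ᶜ ∪ Y = {1, 2, 3, 4, 5, 6, 7, 8, 9, 10, 12}
Y \ ((Z \ X)ᶜ ∪ Y) = {}
(Yᶜ \ Y) ∪ (Y \ ((Z \ X)ᶜ ∪ Y)) = {2, 3, 5, 6, 7, 10, 11, 13}

{2, 3, 5, 6, 7, 10, 11, 13}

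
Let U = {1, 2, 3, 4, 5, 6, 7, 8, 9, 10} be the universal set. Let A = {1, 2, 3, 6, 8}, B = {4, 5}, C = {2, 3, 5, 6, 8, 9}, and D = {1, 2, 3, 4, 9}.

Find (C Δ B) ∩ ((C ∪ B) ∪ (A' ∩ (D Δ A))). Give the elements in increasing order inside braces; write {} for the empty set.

{2, 3, 4, 6, 8, 9}

C Δ B = {2, 3, 4, 6, 8, 9}
C ∪ B = {2, 3, 4, 5, 6, 8, 9}
A' = {4, 5, 7, 9, 10}
D Δ A = {4, 6, 8, 9}
A' ∩ (D Δ A) = {4, 9}
(C ∪ B) ∪ (A' ∩ (D Δ A)) = {2, 3, 4, 5, 6, 8, 9}
(C Δ B) ∩ ((C ∪ B) ∪ (A' ∩ (D Δ A))) = {2, 3, 4, 6, 8, 9}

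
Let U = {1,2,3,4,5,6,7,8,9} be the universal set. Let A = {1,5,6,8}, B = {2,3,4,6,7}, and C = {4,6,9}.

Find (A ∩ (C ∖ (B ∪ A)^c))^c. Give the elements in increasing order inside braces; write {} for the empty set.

{1,2,3,4,5,7,8,9}

B ∪ A = {1,2,3,4,5,6,7,8}
(B ∪ A)^c = {9}
C ∖ (B ∪ A)^c = {4,6}
A ∩ (C ∖ (B ∪ A)^c) = {6}
(A ∩ (C ∖ (B ∪ A)^c))^c = {1,2,3,4,5,7,8,9}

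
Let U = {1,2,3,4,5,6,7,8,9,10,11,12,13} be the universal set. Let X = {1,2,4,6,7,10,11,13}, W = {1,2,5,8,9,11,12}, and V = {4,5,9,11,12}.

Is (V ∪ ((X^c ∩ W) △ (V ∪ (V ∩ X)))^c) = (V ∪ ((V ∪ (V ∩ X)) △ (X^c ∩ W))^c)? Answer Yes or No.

Yes

X^c = {3,5,8,9,12}
X^c ∩ W = {5,8,9,12}
V ∩ X = {4,11}
V ∪ (V ∩ X) = {4,5,9,11,12}
(X^c ∩ W) △ (V ∪ (V ∩ X)) = {4,8,11}
((X^c ∩ W) △ (V ∪ (V ∩ X)))^c = {1,2,3,5,6,7,9,10,12,13}
V ∪ ((X^c ∩ W) △ (V ∪ (V ∩ X)))^c = {1,2,3,4,5,6,7,9,10,11,12,13}
(V ∪ (V ∩ X)) △ (X^c ∩ W) = {4,8,11}
((V ∪ (V ∩ X)) △ (X^c ∩ W))^c = {1,2,3,5,6,7,9,10,12,13}
V ∪ ((V ∪ (V ∩ X)) △ (X^c ∩ W))^c = {1,2,3,4,5,6,7,9,10,11,12,13}
Both equal {1,2,3,4,5,6,7,9,10,11,12,13}, so V ∪ ((X^c ∩ W) △ (V ∪ (V ∩ X)))^c = V ∪ ((V ∪ (V ∩ X)) △ (X^c ∩ W))^c.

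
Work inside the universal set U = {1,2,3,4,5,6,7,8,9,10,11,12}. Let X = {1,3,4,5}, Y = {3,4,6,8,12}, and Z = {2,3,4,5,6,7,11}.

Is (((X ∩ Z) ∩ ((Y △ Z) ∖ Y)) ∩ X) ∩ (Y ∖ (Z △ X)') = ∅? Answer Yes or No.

X ∩ Z = {3,4,5}
Y △ Z = {2,5,7,8,11,12}
(Y △ Z) ∖ Y = {2,5,7,11}
(X ∩ Z) ∩ ((Y △ Z) ∖ Y) = {5}
((X ∩ Z) ∩ ((Y △ Z) ∖ Y)) ∩ X = {5}
Z △ X = {1,2,6,7,11}
(Z △ X)' = {3,4,5,8,9,10,12}
Y ∖ (Z △ X)' = {6}
{5} and {6} share no elements.

Yes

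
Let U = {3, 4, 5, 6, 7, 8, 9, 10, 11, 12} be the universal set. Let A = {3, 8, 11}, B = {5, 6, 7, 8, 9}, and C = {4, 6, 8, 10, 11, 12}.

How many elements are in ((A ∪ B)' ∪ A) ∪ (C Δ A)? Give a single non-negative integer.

A ∪ B = {3, 5, 6, 7, 8, 9, 11}
(A ∪ B)' = {4, 10, 12}
(A ∪ B)' ∪ A = {3, 4, 8, 10, 11, 12}
C Δ A = {3, 4, 6, 10, 12}
((A ∪ B)' ∪ A) ∪ (C Δ A) = {3, 4, 6, 8, 10, 11, 12}
|((A ∪ B)' ∪ A) ∪ (C Δ A)| = 7

7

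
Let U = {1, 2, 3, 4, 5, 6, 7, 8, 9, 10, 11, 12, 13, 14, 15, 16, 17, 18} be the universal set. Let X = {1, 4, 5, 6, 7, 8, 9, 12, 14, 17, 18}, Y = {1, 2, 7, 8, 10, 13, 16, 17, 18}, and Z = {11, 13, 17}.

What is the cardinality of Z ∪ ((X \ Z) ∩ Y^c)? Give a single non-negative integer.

X \ Z = {1, 4, 5, 6, 7, 8, 9, 12, 14, 18}
Y^c = {3, 4, 5, 6, 9, 11, 12, 14, 15}
(X \ Z) ∩ Y^c = {4, 5, 6, 9, 12, 14}
Z ∪ ((X \ Z) ∩ Y^c) = {4, 5, 6, 9, 11, 12, 13, 14, 17}
|Z ∪ ((X \ Z) ∩ Y^c)| = 9

9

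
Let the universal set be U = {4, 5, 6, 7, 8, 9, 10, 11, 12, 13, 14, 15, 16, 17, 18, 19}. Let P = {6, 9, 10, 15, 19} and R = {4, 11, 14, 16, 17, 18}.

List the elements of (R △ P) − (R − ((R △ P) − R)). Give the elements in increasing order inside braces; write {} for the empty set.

R △ P = {4, 6, 9, 10, 11, 14, 15, 16, 17, 18, 19}
(R △ P) − R = {6, 9, 10, 15, 19}
R − ((R △ P) − R) = {4, 11, 14, 16, 17, 18}
(R △ P) − (R − ((R △ P) − R)) = {6, 9, 10, 15, 19}

{6, 9, 10, 15, 19}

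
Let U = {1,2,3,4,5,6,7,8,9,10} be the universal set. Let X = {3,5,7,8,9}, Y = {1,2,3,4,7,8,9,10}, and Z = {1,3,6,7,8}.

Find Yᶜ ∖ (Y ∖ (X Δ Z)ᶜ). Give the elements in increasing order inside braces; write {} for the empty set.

Yᶜ = {5,6}
X Δ Z = {1,5,6,9}
(X Δ Z)ᶜ = {2,3,4,7,8,10}
Y ∖ (X Δ Z)ᶜ = {1,9}
Yᶜ ∖ (Y ∖ (X Δ Z)ᶜ) = {5,6}

{5,6}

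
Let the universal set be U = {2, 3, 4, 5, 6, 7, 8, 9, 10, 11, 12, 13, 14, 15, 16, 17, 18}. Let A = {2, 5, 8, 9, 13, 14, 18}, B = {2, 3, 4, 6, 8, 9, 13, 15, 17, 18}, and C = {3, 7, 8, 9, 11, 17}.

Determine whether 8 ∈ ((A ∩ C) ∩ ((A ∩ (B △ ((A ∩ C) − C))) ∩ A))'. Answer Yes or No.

8 ∈ A and 8 ∈ C, so 8 ∈ A ∩ C
8 ∈ A and 8 ∈ C, so 8 ∈ A ∩ C
8 ∈ (A ∩ C) and 8 ∈ C, so 8 ∉ (A ∩ C) − C
8 ∈ B and 8 ∉ ((A ∩ C) − C), so 8 ∈ B △ ((A ∩ C) − C)
8 ∈ A and 8 ∈ (B △ ((A ∩ C) − C)), so 8 ∈ A ∩ (B △ ((A ∩ C) − C))
8 ∈ (A ∩ (B △ ((A ∩ C) − C))) and 8 ∈ A, so 8 ∈ (A ∩ (B △ ((A ∩ C) − C))) ∩ A
8 ∈ (A ∩ C) and 8 ∈ ((A ∩ (B △ ((A ∩ C) − C))) ∩ A), so 8 ∈ (A ∩ C) ∩ ((A ∩ (B △ ((A ∩ C) − C))) ∩ A)
8 ∉ ((A ∩ C) ∩ ((A ∩ (B △ ((A ∩ C) − C))) ∩ A))' since 8 ∈ ((A ∩ C) ∩ ((A ∩ (B △ ((A ∩ C) − C))) ∩ A))

No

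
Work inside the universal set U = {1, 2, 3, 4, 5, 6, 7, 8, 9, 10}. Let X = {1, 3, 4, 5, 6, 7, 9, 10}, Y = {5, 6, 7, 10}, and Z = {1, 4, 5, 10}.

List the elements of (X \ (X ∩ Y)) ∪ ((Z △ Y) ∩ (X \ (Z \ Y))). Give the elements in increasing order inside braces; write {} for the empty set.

{1, 3, 4, 6, 7, 9}

X ∩ Y = {5, 6, 7, 10}
X \ (X ∩ Y) = {1, 3, 4, 9}
Z △ Y = {1, 4, 6, 7}
Z \ Y = {1, 4}
X \ (Z \ Y) = {3, 5, 6, 7, 9, 10}
(Z △ Y) ∩ (X \ (Z \ Y)) = {6, 7}
(X \ (X ∩ Y)) ∪ ((Z △ Y) ∩ (X \ (Z \ Y))) = {1, 3, 4, 6, 7, 9}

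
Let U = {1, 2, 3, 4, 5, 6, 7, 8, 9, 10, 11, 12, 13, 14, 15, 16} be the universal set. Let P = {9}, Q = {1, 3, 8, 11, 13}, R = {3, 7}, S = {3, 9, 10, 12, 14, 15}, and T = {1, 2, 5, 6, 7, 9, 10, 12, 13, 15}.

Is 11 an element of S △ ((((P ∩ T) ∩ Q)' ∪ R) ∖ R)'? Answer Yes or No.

No

11 ∉ P and 11 ∉ T, so 11 ∉ P ∩ T
11 ∉ (P ∩ T) and 11 ∈ Q, so 11 ∉ (P ∩ T) ∩ Q
11 ∈ ((P ∩ T) ∩ Q)' since 11 ∉ ((P ∩ T) ∩ Q)
11 ∈ ((P ∩ T) ∩ Q)' and 11 ∉ R, so 11 ∈ ((P ∩ T) ∩ Q)' ∪ R
11 ∈ (((P ∩ T) ∩ Q)' ∪ R) and 11 ∉ R, so 11 ∈ (((P ∩ T) ∩ Q)' ∪ R) ∖ R
11 ∉ ((((P ∩ T) ∩ Q)' ∪ R) ∖ R)' since 11 ∈ ((((P ∩ T) ∩ Q)' ∪ R) ∖ R)
11 ∉ S and 11 ∉ ((((P ∩ T) ∩ Q)' ∪ R) ∖ R)', so 11 ∉ S △ ((((P ∩ T) ∩ Q)' ∪ R) ∖ R)'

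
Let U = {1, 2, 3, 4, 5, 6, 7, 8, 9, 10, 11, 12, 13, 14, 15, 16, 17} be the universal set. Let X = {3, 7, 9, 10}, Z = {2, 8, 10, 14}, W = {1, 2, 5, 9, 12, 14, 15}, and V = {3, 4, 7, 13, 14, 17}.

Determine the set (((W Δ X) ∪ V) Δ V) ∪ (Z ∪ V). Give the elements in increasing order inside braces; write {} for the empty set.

W Δ X = {1, 2, 3, 5, 7, 10, 12, 14, 15}
(W Δ X) ∪ V = {1, 2, 3, 4, 5, 7, 10, 12, 13, 14, 15, 17}
((W Δ X) ∪ V) Δ V = {1, 2, 5, 10, 12, 15}
Z ∪ V = {2, 3, 4, 7, 8, 10, 13, 14, 17}
(((W Δ X) ∪ V) Δ V) ∪ (Z ∪ V) = {1, 2, 3, 4, 5, 7, 8, 10, 12, 13, 14, 15, 17}

{1, 2, 3, 4, 5, 7, 8, 10, 12, 13, 14, 15, 17}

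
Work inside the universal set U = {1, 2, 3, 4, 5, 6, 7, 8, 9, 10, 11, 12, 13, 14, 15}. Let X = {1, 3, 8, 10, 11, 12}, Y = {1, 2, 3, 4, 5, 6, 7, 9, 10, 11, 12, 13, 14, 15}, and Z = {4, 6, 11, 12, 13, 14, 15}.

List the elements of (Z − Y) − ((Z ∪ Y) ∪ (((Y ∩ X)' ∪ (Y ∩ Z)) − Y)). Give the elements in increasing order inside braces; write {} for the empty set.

Z − Y = {}
Z ∪ Y = {1, 2, 3, 4, 5, 6, 7, 9, 10, 11, 12, 13, 14, 15}
Y ∩ X = {1, 3, 10, 11, 12}
(Y ∩ X)' = {2, 4, 5, 6, 7, 8, 9, 13, 14, 15}
Y ∩ Z = {4, 6, 11, 12, 13, 14, 15}
(Y ∩ X)' ∪ (Y ∩ Z) = {2, 4, 5, 6, 7, 8, 9, 11, 12, 13, 14, 15}
((Y ∩ X)' ∪ (Y ∩ Z)) − Y = {8}
(Z ∪ Y) ∪ (((Y ∩ X)' ∪ (Y ∩ Z)) − Y) = {1, 2, 3, 4, 5, 6, 7, 8, 9, 10, 11, 12, 13, 14, 15}
(Z − Y) − ((Z ∪ Y) ∪ (((Y ∩ X)' ∪ (Y ∩ Z)) − Y)) = {}

{}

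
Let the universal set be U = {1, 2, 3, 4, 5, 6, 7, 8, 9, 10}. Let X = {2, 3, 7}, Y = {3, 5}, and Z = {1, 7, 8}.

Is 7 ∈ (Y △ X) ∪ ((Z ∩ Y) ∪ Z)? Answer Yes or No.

7 ∉ Y and 7 ∈ X, so 7 ∈ Y △ X
7 ∈ Z and 7 ∉ Y, so 7 ∉ Z ∩ Y
7 ∉ (Z ∩ Y) and 7 ∈ Z, so 7 ∈ (Z ∩ Y) ∪ Z
7 ∈ (Y △ X) and 7 ∈ ((Z ∩ Y) ∪ Z), so 7 ∈ (Y △ X) ∪ ((Z ∩ Y) ∪ Z)

Yes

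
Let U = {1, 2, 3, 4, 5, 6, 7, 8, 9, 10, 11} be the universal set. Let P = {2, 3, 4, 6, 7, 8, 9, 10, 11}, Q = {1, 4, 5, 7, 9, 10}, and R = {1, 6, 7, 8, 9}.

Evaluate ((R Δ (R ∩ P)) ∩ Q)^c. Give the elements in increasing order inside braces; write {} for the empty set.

R ∩ P = {6, 7, 8, 9}
R Δ (R ∩ P) = {1}
(R Δ (R ∩ P)) ∩ Q = {1}
((R Δ (R ∩ P)) ∩ Q)^c = {2, 3, 4, 5, 6, 7, 8, 9, 10, 11}

{2, 3, 4, 5, 6, 7, 8, 9, 10, 11}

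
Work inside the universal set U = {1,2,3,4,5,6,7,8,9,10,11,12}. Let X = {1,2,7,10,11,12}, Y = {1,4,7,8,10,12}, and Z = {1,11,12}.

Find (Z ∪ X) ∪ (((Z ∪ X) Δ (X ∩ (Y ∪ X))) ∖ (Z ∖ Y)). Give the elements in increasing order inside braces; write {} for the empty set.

Z ∪ X = {1,2,7,10,11,12}
Y ∪ X = {1,2,4,7,8,10,11,12}
X ∩ (Y ∪ X) = {1,2,7,10,11,12}
(Z ∪ X) Δ (X ∩ (Y ∪ X)) = {}
Z ∖ Y = {11}
((Z ∪ X) Δ (X ∩ (Y ∪ X))) ∖ (Z ∖ Y) = {}
(Z ∪ X) ∪ (((Z ∪ X) Δ (X ∩ (Y ∪ X))) ∖ (Z ∖ Y)) = {1,2,7,10,11,12}

{1,2,7,10,11,12}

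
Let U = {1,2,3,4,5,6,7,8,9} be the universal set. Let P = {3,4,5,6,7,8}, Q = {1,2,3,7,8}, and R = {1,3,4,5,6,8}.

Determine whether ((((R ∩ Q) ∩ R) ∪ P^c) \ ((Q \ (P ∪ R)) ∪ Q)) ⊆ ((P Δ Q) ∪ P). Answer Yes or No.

No

R ∩ Q = {1,3,8}
(R ∩ Q) ∩ R = {1,3,8}
P^c = {1,2,9}
((R ∩ Q) ∩ R) ∪ P^c = {1,2,3,8,9}
P ∪ R = {1,3,4,5,6,7,8}
Q \ (P ∪ R) = {2}
(Q \ (P ∪ R)) ∪ Q = {1,2,3,7,8}
(((R ∩ Q) ∩ R) ∪ P^c) \ ((Q \ (P ∪ R)) ∪ Q) = {9}
P Δ Q = {1,2,4,5,6}
(P Δ Q) ∪ P = {1,2,3,4,5,6,7,8}
9 ∈ (((R ∩ Q) ∩ R) ∪ P^c) \ ((Q \ (P ∪ R)) ∪ Q) but 9 ∉ (P Δ Q) ∪ P, so the inclusion fails.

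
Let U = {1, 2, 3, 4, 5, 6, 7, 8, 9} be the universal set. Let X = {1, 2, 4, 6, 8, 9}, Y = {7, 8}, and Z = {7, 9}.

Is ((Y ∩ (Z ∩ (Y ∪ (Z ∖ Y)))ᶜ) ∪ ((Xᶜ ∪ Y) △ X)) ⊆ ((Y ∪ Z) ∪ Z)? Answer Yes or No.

No

Z ∖ Y = {9}
Y ∪ (Z ∖ Y) = {7, 8, 9}
Z ∩ (Y ∪ (Z ∖ Y)) = {7, 9}
(Z ∩ (Y ∪ (Z ∖ Y)))ᶜ = {1, 2, 3, 4, 5, 6, 8}
Y ∩ (Z ∩ (Y ∪ (Z ∖ Y)))ᶜ = {8}
Xᶜ = {3, 5, 7}
Xᶜ ∪ Y = {3, 5, 7, 8}
(Xᶜ ∪ Y) △ X = {1, 2, 3, 4, 5, 6, 7, 9}
(Y ∩ (Z ∩ (Y ∪ (Z ∖ Y)))ᶜ) ∪ ((Xᶜ ∪ Y) △ X) = {1, 2, 3, 4, 5, 6, 7, 8, 9}
Y ∪ Z = {7, 8, 9}
(Y ∪ Z) ∪ Z = {7, 8, 9}
1 ∈ (Y ∩ (Z ∩ (Y ∪ (Z ∖ Y)))ᶜ) ∪ ((Xᶜ ∪ Y) △ X) but 1 ∉ (Y ∪ Z) ∪ Z, so the inclusion fails.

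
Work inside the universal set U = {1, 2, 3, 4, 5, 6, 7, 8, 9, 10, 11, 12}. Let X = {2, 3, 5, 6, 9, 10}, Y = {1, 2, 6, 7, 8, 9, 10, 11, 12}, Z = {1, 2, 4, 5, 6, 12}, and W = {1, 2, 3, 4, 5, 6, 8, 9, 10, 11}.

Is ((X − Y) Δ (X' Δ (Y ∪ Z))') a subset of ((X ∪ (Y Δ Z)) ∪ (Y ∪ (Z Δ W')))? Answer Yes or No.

X − Y = {3, 5}
X' = {1, 4, 7, 8, 11, 12}
Y ∪ Z = {1, 2, 4, 5, 6, 7, 8, 9, 10, 11, 12}
X' Δ (Y ∪ Z) = {2, 5, 6, 9, 10}
(X' Δ (Y ∪ Z))' = {1, 3, 4, 7, 8, 11, 12}
(X − Y) Δ (X' Δ (Y ∪ Z))' = {1, 4, 5, 7, 8, 11, 12}
Y Δ Z = {4, 5, 7, 8, 9, 10, 11}
X ∪ (Y Δ Z) = {2, 3, 4, 5, 6, 7, 8, 9, 10, 11}
W' = {7, 12}
Z Δ W' = {1, 2, 4, 5, 6, 7}
Y ∪ (Z Δ W') = {1, 2, 4, 5, 6, 7, 8, 9, 10, 11, 12}
(X ∪ (Y Δ Z)) ∪ (Y ∪ (Z Δ W')) = {1, 2, 3, 4, 5, 6, 7, 8, 9, 10, 11, 12}
Every element of {1, 4, 5, 7, 8, 11, 12} is in {1, 2, 3, 4, 5, 6, 7, 8, 9, 10, 11, 12}, so (X − Y) Δ (X' Δ (Y ∪ Z))' ⊆ (X ∪ (Y Δ Z)) ∪ (Y ∪ (Z Δ W')).

Yes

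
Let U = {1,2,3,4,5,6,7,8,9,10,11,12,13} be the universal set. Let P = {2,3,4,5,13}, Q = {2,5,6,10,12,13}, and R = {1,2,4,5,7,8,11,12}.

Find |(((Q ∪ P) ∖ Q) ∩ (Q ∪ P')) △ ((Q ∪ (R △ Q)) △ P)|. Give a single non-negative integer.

Q ∪ P = {2,3,4,5,6,10,12,13}
(Q ∪ P) ∖ Q = {3,4}
P' = {1,6,7,8,9,10,11,12}
Q ∪ P' = {1,2,5,6,7,8,9,10,11,12,13}
((Q ∪ P) ∖ Q) ∩ (Q ∪ P') = {}
R △ Q = {1,4,6,7,8,10,11,13}
Q ∪ (R △ Q) = {1,2,4,5,6,7,8,10,11,12,13}
(Q ∪ (R △ Q)) △ P = {1,3,6,7,8,10,11,12}
(((Q ∪ P) ∖ Q) ∩ (Q ∪ P')) △ ((Q ∪ (R △ Q)) △ P) = {1,3,6,7,8,10,11,12}
|(((Q ∪ P) ∖ Q) ∩ (Q ∪ P')) △ ((Q ∪ (R △ Q)) △ P)| = 8

8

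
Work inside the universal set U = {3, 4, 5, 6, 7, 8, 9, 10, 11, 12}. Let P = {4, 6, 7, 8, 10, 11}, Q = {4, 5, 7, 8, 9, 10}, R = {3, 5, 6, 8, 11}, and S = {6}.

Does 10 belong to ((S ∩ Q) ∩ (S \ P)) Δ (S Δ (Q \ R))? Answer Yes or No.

10 ∉ S and 10 ∈ Q, so 10 ∉ S ∩ Q
10 ∉ S and 10 ∈ P, so 10 ∉ S \ P
10 ∉ (S ∩ Q) and 10 ∉ (S \ P), so 10 ∉ (S ∩ Q) ∩ (S \ P)
10 ∈ Q and 10 ∉ R, so 10 ∈ Q \ R
10 ∉ S and 10 ∈ (Q \ R), so 10 ∈ S Δ (Q \ R)
10 ∉ ((S ∩ Q) ∩ (S \ P)) and 10 ∈ (S Δ (Q \ R)), so 10 ∈ ((S ∩ Q) ∩ (S \ P)) Δ (S Δ (Q \ R))

Yes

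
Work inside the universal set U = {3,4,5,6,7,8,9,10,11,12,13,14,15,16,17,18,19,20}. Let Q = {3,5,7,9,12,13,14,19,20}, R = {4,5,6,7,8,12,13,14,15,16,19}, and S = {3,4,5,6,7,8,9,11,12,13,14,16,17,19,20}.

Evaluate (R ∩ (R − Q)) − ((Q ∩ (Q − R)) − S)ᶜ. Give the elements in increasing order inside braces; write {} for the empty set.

{}

R − Q = {4,6,8,15,16}
R ∩ (R − Q) = {4,6,8,15,16}
Q − R = {3,9,20}
Q ∩ (Q − R) = {3,9,20}
(Q ∩ (Q − R)) − S = {}
((Q ∩ (Q − R)) − S)ᶜ = {3,4,5,6,7,8,9,10,11,12,13,14,15,16,17,18,19,20}
(R ∩ (R − Q)) − ((Q ∩ (Q − R)) − S)ᶜ = {}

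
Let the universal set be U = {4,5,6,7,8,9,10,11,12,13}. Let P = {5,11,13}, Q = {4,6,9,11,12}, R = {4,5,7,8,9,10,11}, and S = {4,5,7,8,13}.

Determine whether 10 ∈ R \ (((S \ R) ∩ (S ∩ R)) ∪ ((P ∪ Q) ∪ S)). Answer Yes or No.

10 ∉ S and 10 ∈ R, so 10 ∉ S \ R
10 ∉ S and 10 ∈ R, so 10 ∉ S ∩ R
10 ∉ (S \ R) and 10 ∉ (S ∩ R), so 10 ∉ (S \ R) ∩ (S ∩ R)
10 ∉ P and 10 ∉ Q, so 10 ∉ P ∪ Q
10 ∉ (P ∪ Q) and 10 ∉ S, so 10 ∉ (P ∪ Q) ∪ S
10 ∉ ((S \ R) ∩ (S ∩ R)) and 10 ∉ ((P ∪ Q) ∪ S), so 10 ∉ ((S \ R) ∩ (S ∩ R)) ∪ ((P ∪ Q) ∪ S)
10 ∈ R and 10 ∉ (((S \ R) ∩ (S ∩ R)) ∪ ((P ∪ Q) ∪ S)), so 10 ∈ R \ (((S \ R) ∩ (S ∩ R)) ∪ ((P ∪ Q) ∪ S))

Yes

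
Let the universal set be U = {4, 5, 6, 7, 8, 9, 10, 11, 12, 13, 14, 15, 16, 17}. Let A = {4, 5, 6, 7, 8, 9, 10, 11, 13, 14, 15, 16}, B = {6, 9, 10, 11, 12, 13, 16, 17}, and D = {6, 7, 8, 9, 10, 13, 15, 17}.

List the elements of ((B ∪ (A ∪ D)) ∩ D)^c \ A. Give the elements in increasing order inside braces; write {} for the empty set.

A ∪ D = {4, 5, 6, 7, 8, 9, 10, 11, 13, 14, 15, 16, 17}
B ∪ (A ∪ D) = {4, 5, 6, 7, 8, 9, 10, 11, 12, 13, 14, 15, 16, 17}
(B ∪ (A ∪ D)) ∩ D = {6, 7, 8, 9, 10, 13, 15, 17}
((B ∪ (A ∪ D)) ∩ D)^c = {4, 5, 11, 12, 14, 16}
((B ∪ (A ∪ D)) ∩ D)^c \ A = {12}

{12}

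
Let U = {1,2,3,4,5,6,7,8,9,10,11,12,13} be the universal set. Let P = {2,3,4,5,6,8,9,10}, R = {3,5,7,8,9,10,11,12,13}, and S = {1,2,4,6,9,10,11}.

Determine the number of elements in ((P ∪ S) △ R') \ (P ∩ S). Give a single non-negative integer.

P ∪ S = {1,2,3,4,5,6,8,9,10,11}
R' = {1,2,4,6}
(P ∪ S) △ R' = {3,5,8,9,10,11}
P ∩ S = {2,4,6,9,10}
((P ∪ S) △ R') \ (P ∩ S) = {3,5,8,11}
|((P ∪ S) △ R') \ (P ∩ S)| = 4

4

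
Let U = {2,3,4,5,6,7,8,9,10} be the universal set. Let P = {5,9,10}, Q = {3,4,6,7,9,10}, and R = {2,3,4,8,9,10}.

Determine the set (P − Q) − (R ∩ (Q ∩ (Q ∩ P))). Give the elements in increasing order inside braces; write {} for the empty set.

P − Q = {5}
Q ∩ P = {9,10}
Q ∩ (Q ∩ P) = {9,10}
R ∩ (Q ∩ (Q ∩ P)) = {9,10}
(P − Q) − (R ∩ (Q ∩ (Q ∩ P))) = {5}

{5}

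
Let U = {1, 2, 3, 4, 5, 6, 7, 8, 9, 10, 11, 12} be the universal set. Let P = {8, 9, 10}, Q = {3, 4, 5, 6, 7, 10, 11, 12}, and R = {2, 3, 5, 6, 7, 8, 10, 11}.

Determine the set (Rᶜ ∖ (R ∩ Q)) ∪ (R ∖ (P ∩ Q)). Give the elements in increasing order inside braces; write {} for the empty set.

Rᶜ = {1, 4, 9, 12}
R ∩ Q = {3, 5, 6, 7, 10, 11}
Rᶜ ∖ (R ∩ Q) = {1, 4, 9, 12}
P ∩ Q = {10}
R ∖ (P ∩ Q) = {2, 3, 5, 6, 7, 8, 11}
(Rᶜ ∖ (R ∩ Q)) ∪ (R ∖ (P ∩ Q)) = {1, 2, 3, 4, 5, 6, 7, 8, 9, 11, 12}

{1, 2, 3, 4, 5, 6, 7, 8, 9, 11, 12}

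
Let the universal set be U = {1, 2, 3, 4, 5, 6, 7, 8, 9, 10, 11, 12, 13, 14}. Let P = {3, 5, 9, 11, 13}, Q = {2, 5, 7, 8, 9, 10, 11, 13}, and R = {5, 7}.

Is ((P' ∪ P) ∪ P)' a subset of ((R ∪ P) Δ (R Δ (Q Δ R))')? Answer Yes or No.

P' = {1, 2, 4, 6, 7, 8, 10, 12, 14}
P' ∪ P = {1, 2, 3, 4, 5, 6, 7, 8, 9, 10, 11, 12, 13, 14}
(P' ∪ P) ∪ P = {1, 2, 3, 4, 5, 6, 7, 8, 9, 10, 11, 12, 13, 14}
((P' ∪ P) ∪ P)' = {}
R ∪ P = {3, 5, 7, 9, 11, 13}
Q Δ R = {2, 8, 9, 10, 11, 13}
R Δ (Q Δ R) = {2, 5, 7, 8, 9, 10, 11, 13}
(R Δ (Q Δ R))' = {1, 3, 4, 6, 12, 14}
(R ∪ P) Δ (R Δ (Q Δ R))' = {1, 4, 5, 6, 7, 9, 11, 12, 13, 14}
Every element of {} is in {1, 4, 5, 6, 7, 9, 11, 12, 13, 14}, so ((P' ∪ P) ∪ P)' ⊆ (R ∪ P) Δ (R Δ (Q Δ R))'.

Yes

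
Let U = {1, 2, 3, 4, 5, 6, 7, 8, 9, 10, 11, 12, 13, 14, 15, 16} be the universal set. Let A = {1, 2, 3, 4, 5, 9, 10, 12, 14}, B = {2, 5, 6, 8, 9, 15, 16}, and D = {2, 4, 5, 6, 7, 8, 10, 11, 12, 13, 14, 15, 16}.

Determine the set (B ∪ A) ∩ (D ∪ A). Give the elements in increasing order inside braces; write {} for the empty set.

B ∪ A = {1, 2, 3, 4, 5, 6, 8, 9, 10, 12, 14, 15, 16}
D ∪ A = {1, 2, 3, 4, 5, 6, 7, 8, 9, 10, 11, 12, 13, 14, 15, 16}
(B ∪ A) ∩ (D ∪ A) = {1, 2, 3, 4, 5, 6, 8, 9, 10, 12, 14, 15, 16}

{1, 2, 3, 4, 5, 6, 8, 9, 10, 12, 14, 15, 16}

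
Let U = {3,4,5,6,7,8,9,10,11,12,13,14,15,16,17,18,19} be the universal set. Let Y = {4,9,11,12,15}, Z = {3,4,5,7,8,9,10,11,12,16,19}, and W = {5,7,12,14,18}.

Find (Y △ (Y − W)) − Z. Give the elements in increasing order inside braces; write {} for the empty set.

{}

Y − W = {4,9,11,15}
Y △ (Y − W) = {12}
(Y △ (Y − W)) − Z = {}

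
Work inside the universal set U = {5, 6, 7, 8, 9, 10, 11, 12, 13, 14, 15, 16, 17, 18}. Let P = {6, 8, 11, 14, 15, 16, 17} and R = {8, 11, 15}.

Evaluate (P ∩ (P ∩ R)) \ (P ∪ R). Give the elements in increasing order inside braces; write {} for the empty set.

{}

P ∩ R = {8, 11, 15}
P ∩ (P ∩ R) = {8, 11, 15}
P ∪ R = {6, 8, 11, 14, 15, 16, 17}
(P ∩ (P ∩ R)) \ (P ∪ R) = {}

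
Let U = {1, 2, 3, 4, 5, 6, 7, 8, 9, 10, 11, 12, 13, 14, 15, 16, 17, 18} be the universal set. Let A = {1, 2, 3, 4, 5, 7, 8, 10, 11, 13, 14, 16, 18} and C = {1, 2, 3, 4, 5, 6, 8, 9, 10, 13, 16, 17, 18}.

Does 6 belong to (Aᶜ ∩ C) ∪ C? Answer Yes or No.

6 ∉ A, so 6 ∈ Aᶜ
6 ∈ Aᶜ and 6 ∈ C, so 6 ∈ Aᶜ ∩ C
6 ∈ (Aᶜ ∩ C) and 6 ∈ C, so 6 ∈ (Aᶜ ∩ C) ∪ C

Yes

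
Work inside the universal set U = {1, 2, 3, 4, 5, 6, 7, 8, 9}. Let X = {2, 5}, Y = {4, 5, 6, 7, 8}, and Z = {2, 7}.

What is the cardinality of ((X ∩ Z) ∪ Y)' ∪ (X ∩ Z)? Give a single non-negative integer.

X ∩ Z = {2}
(X ∩ Z) ∪ Y = {2, 4, 5, 6, 7, 8}
((X ∩ Z) ∪ Y)' = {1, 3, 9}
((X ∩ Z) ∪ Y)' ∪ (X ∩ Z) = {1, 2, 3, 9}
|((X ∩ Z) ∪ Y)' ∪ (X ∩ Z)| = 4

4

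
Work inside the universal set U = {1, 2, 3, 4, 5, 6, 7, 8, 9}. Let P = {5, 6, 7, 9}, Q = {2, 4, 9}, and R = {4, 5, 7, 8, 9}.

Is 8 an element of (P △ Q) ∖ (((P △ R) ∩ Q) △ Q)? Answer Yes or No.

No

8 ∉ P and 8 ∉ Q, so 8 ∉ P △ Q
8 ∉ P and 8 ∈ R, so 8 ∈ P △ R
8 ∈ (P △ R) and 8 ∉ Q, so 8 ∉ (P △ R) ∩ Q
8 ∉ ((P △ R) ∩ Q) and 8 ∉ Q, so 8 ∉ ((P △ R) ∩ Q) △ Q
8 ∉ (P △ Q) and 8 ∉ (((P △ R) ∩ Q) △ Q), so 8 ∉ (P △ Q) ∖ (((P △ R) ∩ Q) △ Q)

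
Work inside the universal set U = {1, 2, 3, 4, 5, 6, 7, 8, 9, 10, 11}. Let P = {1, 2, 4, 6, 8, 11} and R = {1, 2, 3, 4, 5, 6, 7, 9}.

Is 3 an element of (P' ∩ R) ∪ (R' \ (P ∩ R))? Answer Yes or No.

Yes

3 ∉ P, so 3 ∈ P'
3 ∈ P' and 3 ∈ R, so 3 ∈ P' ∩ R
3 ∈ R, so 3 ∉ R'
3 ∉ P and 3 ∈ R, so 3 ∉ P ∩ R
3 ∉ R' and 3 ∉ (P ∩ R), so 3 ∉ R' \ (P ∩ R)
3 ∈ (P' ∩ R) and 3 ∉ (R' \ (P ∩ R)), so 3 ∈ (P' ∩ R) ∪ (R' \ (P ∩ R))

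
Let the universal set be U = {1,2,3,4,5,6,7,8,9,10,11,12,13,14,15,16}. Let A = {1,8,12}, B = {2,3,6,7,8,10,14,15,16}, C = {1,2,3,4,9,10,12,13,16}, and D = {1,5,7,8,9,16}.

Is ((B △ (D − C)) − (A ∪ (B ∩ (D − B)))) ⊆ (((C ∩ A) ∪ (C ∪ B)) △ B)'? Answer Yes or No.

Yes

D − C = {5,7,8}
B △ (D − C) = {2,3,5,6,10,14,15,16}
D − B = {1,5,9}
B ∩ (D − B) = {}
A ∪ (B ∩ (D − B)) = {1,8,12}
(B △ (D − C)) − (A ∪ (B ∩ (D − B))) = {2,3,5,6,10,14,15,16}
C ∩ A = {1,12}
C ∪ B = {1,2,3,4,6,7,8,9,10,12,13,14,15,16}
(C ∩ A) ∪ (C ∪ B) = {1,2,3,4,6,7,8,9,10,12,13,14,15,16}
((C ∩ A) ∪ (C ∪ B)) △ B = {1,4,9,12,13}
(((C ∩ A) ∪ (C ∪ B)) △ B)' = {2,3,5,6,7,8,10,11,14,15,16}
Every element of {2,3,5,6,10,14,15,16} is in {2,3,5,6,7,8,10,11,14,15,16}, so (B △ (D − C)) − (A ∪ (B ∩ (D − B))) ⊆ (((C ∩ A) ∪ (C ∪ B)) △ B)'.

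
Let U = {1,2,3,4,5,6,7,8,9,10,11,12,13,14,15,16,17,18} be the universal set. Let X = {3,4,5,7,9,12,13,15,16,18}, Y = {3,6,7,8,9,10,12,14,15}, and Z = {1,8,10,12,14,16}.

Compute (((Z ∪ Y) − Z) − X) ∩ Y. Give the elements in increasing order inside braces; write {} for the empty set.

Z ∪ Y = {1,3,6,7,8,9,10,12,14,15,16}
(Z ∪ Y) − Z = {3,6,7,9,15}
((Z ∪ Y) − Z) − X = {6}
(((Z ∪ Y) − Z) − X) ∩ Y = {6}

{6}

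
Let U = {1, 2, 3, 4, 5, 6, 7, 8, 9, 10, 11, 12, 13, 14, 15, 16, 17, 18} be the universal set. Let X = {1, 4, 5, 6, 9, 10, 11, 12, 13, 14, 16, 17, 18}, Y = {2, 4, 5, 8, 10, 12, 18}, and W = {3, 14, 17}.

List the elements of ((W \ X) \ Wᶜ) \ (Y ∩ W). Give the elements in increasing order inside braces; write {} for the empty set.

W \ X = {3}
Wᶜ = {1, 2, 4, 5, 6, 7, 8, 9, 10, 11, 12, 13, 15, 16, 18}
(W \ X) \ Wᶜ = {3}
Y ∩ W = {}
((W \ X) \ Wᶜ) \ (Y ∩ W) = {3}

{3}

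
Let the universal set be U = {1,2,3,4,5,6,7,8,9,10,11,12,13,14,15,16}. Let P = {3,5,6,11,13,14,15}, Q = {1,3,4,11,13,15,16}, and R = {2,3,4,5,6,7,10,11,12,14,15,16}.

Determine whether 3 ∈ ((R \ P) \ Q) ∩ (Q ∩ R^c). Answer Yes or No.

3 ∈ R and 3 ∈ P, so 3 ∉ R \ P
3 ∉ (R \ P) and 3 ∈ Q, so 3 ∉ (R \ P) \ Q
3 ∈ R, so 3 ∉ R^c
3 ∈ Q and 3 ∉ R^c, so 3 ∉ Q ∩ R^c
3 ∉ ((R \ P) \ Q) and 3 ∉ (Q ∩ R^c), so 3 ∉ ((R \ P) \ Q) ∩ (Q ∩ R^c)

No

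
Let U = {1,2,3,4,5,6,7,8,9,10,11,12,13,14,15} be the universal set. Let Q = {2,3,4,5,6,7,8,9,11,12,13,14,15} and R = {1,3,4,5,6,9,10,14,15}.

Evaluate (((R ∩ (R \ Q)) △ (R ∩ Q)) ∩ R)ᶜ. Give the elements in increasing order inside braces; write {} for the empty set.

R \ Q = {1,10}
R ∩ (R \ Q) = {1,10}
R ∩ Q = {3,4,5,6,9,14,15}
(R ∩ (R \ Q)) △ (R ∩ Q) = {1,3,4,5,6,9,10,14,15}
((R ∩ (R \ Q)) △ (R ∩ Q)) ∩ R = {1,3,4,5,6,9,10,14,15}
(((R ∩ (R \ Q)) △ (R ∩ Q)) ∩ R)ᶜ = {2,7,8,11,12,13}

{2,7,8,11,12,13}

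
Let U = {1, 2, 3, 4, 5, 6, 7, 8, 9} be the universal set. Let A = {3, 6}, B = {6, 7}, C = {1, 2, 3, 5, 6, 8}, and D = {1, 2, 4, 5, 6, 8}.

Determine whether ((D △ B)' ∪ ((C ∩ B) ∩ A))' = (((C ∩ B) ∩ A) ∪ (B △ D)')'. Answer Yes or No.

Yes

D △ B = {1, 2, 4, 5, 7, 8}
(D △ B)' = {3, 6, 9}
C ∩ B = {6}
(C ∩ B) ∩ A = {6}
(D △ B)' ∪ ((C ∩ B) ∩ A) = {3, 6, 9}
((D △ B)' ∪ ((C ∩ B) ∩ A))' = {1, 2, 4, 5, 7, 8}
B △ D = {1, 2, 4, 5, 7, 8}
(B △ D)' = {3, 6, 9}
((C ∩ B) ∩ A) ∪ (B △ D)' = {3, 6, 9}
(((C ∩ B) ∩ A) ∪ (B △ D)')' = {1, 2, 4, 5, 7, 8}
Both equal {1, 2, 4, 5, 7, 8}, so ((D △ B)' ∪ ((C ∩ B) ∩ A))' = (((C ∩ B) ∩ A) ∪ (B △ D)')'.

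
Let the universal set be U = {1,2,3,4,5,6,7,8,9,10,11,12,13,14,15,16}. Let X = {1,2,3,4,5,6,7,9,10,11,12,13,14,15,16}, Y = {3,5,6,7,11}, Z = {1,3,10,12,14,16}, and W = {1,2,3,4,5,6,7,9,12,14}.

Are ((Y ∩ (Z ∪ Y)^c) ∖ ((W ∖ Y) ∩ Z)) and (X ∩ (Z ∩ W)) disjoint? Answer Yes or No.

Yes

Z ∪ Y = {1,3,5,6,7,10,11,12,14,16}
(Z ∪ Y)^c = {2,4,8,9,13,15}
Y ∩ (Z ∪ Y)^c = {}
W ∖ Y = {1,2,4,9,12,14}
(W ∖ Y) ∩ Z = {1,12,14}
(Y ∩ (Z ∪ Y)^c) ∖ ((W ∖ Y) ∩ Z) = {}
Z ∩ W = {1,3,12,14}
X ∩ (Z ∩ W) = {1,3,12,14}
{} and {1,3,12,14} share no elements.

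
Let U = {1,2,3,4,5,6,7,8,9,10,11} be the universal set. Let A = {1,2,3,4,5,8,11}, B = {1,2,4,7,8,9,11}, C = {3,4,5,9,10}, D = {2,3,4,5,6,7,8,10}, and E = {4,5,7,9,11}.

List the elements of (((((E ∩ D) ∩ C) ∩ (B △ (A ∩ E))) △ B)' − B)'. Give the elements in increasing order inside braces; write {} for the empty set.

{1,2,4,5,7,8,9,11}

E ∩ D = {4,5,7}
(E ∩ D) ∩ C = {4,5}
A ∩ E = {4,5,11}
B △ (A ∩ E) = {1,2,5,7,8,9}
((E ∩ D) ∩ C) ∩ (B △ (A ∩ E)) = {5}
(((E ∩ D) ∩ C) ∩ (B △ (A ∩ E))) △ B = {1,2,4,5,7,8,9,11}
((((E ∩ D) ∩ C) ∩ (B △ (A ∩ E))) △ B)' = {3,6,10}
((((E ∩ D) ∩ C) ∩ (B △ (A ∩ E))) △ B)' − B = {3,6,10}
(((((E ∩ D) ∩ C) ∩ (B △ (A ∩ E))) △ B)' − B)' = {1,2,4,5,7,8,9,11}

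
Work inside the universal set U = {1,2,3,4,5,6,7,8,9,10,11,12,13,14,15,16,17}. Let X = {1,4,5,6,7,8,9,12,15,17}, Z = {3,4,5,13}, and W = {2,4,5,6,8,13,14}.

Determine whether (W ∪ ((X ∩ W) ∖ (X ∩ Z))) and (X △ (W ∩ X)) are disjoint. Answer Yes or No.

Yes

X ∩ W = {4,5,6,8}
X ∩ Z = {4,5}
(X ∩ W) ∖ (X ∩ Z) = {6,8}
W ∪ ((X ∩ W) ∖ (X ∩ Z)) = {2,4,5,6,8,13,14}
W ∩ X = {4,5,6,8}
X △ (W ∩ X) = {1,7,9,12,15,17}
{2,4,5,6,8,13,14} and {1,7,9,12,15,17} share no elements.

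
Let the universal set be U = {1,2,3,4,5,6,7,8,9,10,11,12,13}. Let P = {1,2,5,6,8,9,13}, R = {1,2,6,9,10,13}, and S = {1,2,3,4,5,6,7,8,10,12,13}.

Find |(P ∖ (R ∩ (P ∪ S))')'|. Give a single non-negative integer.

8

P ∪ S = {1,2,3,4,5,6,7,8,9,10,12,13}
R ∩ (P ∪ S) = {1,2,6,9,10,13}
(R ∩ (P ∪ S))' = {3,4,5,7,8,11,12}
P ∖ (R ∩ (P ∪ S))' = {1,2,6,9,13}
(P ∖ (R ∩ (P ∪ S))')' = {3,4,5,7,8,10,11,12}
|(P ∖ (R ∩ (P ∪ S))')'| = 8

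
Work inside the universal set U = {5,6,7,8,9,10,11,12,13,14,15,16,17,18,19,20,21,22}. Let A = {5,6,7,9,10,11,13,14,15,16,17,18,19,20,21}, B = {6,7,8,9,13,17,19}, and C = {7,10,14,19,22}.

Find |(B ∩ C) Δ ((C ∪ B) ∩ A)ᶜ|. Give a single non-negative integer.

B ∩ C = {7,19}
C ∪ B = {6,7,8,9,10,13,14,17,19,22}
(C ∪ B) ∩ A = {6,7,9,10,13,14,17,19}
((C ∪ B) ∩ A)ᶜ = {5,8,11,12,15,16,18,20,21,22}
(B ∩ C) Δ ((C ∪ B) ∩ A)ᶜ = {5,7,8,11,12,15,16,18,19,20,21,22}
|(B ∩ C) Δ ((C ∪ B) ∩ A)ᶜ| = 12

12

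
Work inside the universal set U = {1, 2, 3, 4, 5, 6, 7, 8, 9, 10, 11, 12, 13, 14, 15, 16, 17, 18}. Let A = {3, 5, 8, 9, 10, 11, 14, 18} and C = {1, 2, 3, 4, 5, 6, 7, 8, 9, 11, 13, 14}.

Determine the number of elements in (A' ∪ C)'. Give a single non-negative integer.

2

A' = {1, 2, 4, 6, 7, 12, 13, 15, 16, 17}
A' ∪ C = {1, 2, 3, 4, 5, 6, 7, 8, 9, 11, 12, 13, 14, 15, 16, 17}
(A' ∪ C)' = {10, 18}
|(A' ∪ C)'| = 2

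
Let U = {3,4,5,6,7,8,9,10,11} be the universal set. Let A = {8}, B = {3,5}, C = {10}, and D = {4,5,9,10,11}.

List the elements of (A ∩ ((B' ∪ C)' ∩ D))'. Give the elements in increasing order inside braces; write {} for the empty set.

B' = {4,6,7,8,9,10,11}
B' ∪ C = {4,6,7,8,9,10,11}
(B' ∪ C)' = {3,5}
(B' ∪ C)' ∩ D = {5}
A ∩ ((B' ∪ C)' ∩ D) = {}
(A ∩ ((B' ∪ C)' ∩ D))' = {3,4,5,6,7,8,9,10,11}

{3,4,5,6,7,8,9,10,11}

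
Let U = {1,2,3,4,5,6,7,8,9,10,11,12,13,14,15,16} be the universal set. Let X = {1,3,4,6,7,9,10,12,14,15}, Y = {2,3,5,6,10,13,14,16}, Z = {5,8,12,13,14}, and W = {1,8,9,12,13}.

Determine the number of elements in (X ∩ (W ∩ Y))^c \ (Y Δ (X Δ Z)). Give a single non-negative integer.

7

W ∩ Y = {13}
X ∩ (W ∩ Y) = {}
(X ∩ (W ∩ Y))^c = {1,2,3,4,5,6,7,8,9,10,11,12,13,14,15,16}
X Δ Z = {1,3,4,5,6,7,8,9,10,13,15}
Y Δ (X Δ Z) = {1,2,4,7,8,9,14,15,16}
(X ∩ (W ∩ Y))^c \ (Y Δ (X Δ Z)) = {3,5,6,10,11,12,13}
|(X ∩ (W ∩ Y))^c \ (Y Δ (X Δ Z))| = 7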